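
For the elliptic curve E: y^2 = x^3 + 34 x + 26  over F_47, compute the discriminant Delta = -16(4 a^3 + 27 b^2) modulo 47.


4 a^3 + 27 b^2 = 4*34^3 + 27*26^2 = 157216 + 18252 = 175468
Delta = -16 * (175468) = -2807488
Delta mod 47 = 10

Delta = 10 (mod 47)


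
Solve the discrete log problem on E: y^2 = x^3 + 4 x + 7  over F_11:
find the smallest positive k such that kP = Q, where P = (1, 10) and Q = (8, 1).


Enumerate multiples of P until we hit Q = (8, 1):
  1P = (1, 10)
  2P = (2, 10)
  3P = (8, 1)
Match found at i = 3.

k = 3


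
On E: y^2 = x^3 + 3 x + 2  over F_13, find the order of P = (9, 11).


Compute successive multiples of P until we hit O:
  1P = (9, 11)
  2P = (4, 0)
  3P = (9, 2)
  4P = O

ord(P) = 4


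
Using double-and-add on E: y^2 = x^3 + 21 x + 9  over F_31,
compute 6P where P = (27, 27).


k = 6 = 110_2 (binary, LSB first: 011)
Double-and-add from P = (27, 27):
  bit 0 = 0: acc unchanged = O
  bit 1 = 1: acc = O + (17, 3) = (17, 3)
  bit 2 = 1: acc = (17, 3) + (15, 14) = (6, 14)

6P = (6, 14)


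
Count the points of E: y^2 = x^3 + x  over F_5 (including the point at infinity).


For each x in F_5, count y with y^2 = x^3 + 1 x + 0 mod 5:
  x = 0: RHS = 0, y in [0]  -> 1 point(s)
  x = 2: RHS = 0, y in [0]  -> 1 point(s)
  x = 3: RHS = 0, y in [0]  -> 1 point(s)
Affine points: 3. Add the point at infinity: total = 4.

#E(F_5) = 4


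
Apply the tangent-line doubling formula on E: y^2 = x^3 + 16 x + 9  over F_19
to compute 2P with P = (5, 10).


Doubling: s = (3 x1^2 + a) / (2 y1)
s = (3*5^2 + 16) / (2*10) mod 19 = 15
x3 = s^2 - 2 x1 mod 19 = 15^2 - 2*5 = 6
y3 = s (x1 - x3) - y1 mod 19 = 15 * (5 - 6) - 10 = 13

2P = (6, 13)


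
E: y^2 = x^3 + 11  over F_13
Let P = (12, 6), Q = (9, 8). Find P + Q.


P != Q, so use the chord formula.
s = (y2 - y1) / (x2 - x1) = (2) / (10) mod 13 = 8
x3 = s^2 - x1 - x2 mod 13 = 8^2 - 12 - 9 = 4
y3 = s (x1 - x3) - y1 mod 13 = 8 * (12 - 4) - 6 = 6

P + Q = (4, 6)


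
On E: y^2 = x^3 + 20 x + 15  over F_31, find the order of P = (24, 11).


Compute successive multiples of P until we hit O:
  1P = (24, 11)
  2P = (2, 1)
  3P = (7, 8)
  4P = (4, 29)
  5P = (19, 0)
  6P = (4, 2)
  7P = (7, 23)
  8P = (2, 30)
  ... (continuing to 10P)
  10P = O

ord(P) = 10


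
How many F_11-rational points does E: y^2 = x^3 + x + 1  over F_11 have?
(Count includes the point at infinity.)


For each x in F_11, count y with y^2 = x^3 + 1 x + 1 mod 11:
  x = 0: RHS = 1, y in [1, 10]  -> 2 point(s)
  x = 1: RHS = 3, y in [5, 6]  -> 2 point(s)
  x = 2: RHS = 0, y in [0]  -> 1 point(s)
  x = 3: RHS = 9, y in [3, 8]  -> 2 point(s)
  x = 4: RHS = 3, y in [5, 6]  -> 2 point(s)
  x = 6: RHS = 3, y in [5, 6]  -> 2 point(s)
  x = 8: RHS = 4, y in [2, 9]  -> 2 point(s)
Affine points: 13. Add the point at infinity: total = 14.

#E(F_11) = 14


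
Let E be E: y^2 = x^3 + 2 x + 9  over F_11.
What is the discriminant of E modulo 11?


4 a^3 + 27 b^2 = 4*2^3 + 27*9^2 = 32 + 2187 = 2219
Delta = -16 * (2219) = -35504
Delta mod 11 = 4

Delta = 4 (mod 11)


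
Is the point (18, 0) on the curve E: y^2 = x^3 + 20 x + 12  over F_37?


Check whether y^2 = x^3 + 20 x + 12 (mod 37) for (x, y) = (18, 0).
LHS: y^2 = 0^2 mod 37 = 0
RHS: x^3 + 20 x + 12 = 18^3 + 20*18 + 12 mod 37 = 25
LHS != RHS

No, not on the curve


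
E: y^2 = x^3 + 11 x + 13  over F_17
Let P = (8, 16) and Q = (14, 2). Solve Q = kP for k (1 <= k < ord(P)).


Enumerate multiples of P until we hit Q = (14, 2):
  1P = (8, 16)
  2P = (14, 15)
  3P = (4, 6)
  4P = (7, 12)
  5P = (1, 12)
  6P = (0, 8)
  7P = (10, 16)
  8P = (16, 1)
  9P = (9, 5)
  10P = (2, 3)
  11P = (15, 0)
  12P = (2, 14)
  13P = (9, 12)
  14P = (16, 16)
  15P = (10, 1)
  16P = (0, 9)
  17P = (1, 5)
  18P = (7, 5)
  19P = (4, 11)
  20P = (14, 2)
Match found at i = 20.

k = 20


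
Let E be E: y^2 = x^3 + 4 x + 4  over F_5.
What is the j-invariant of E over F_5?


Delta = -16(4 a^3 + 27 b^2) mod 5 = 2
-1728 * (4 a)^3 = -1728 * (4*4)^3 mod 5 = 2
j = 2 * 2^(-1) mod 5 = 1

j = 1 (mod 5)


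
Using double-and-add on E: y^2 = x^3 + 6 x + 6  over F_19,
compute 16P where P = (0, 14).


k = 16 = 10000_2 (binary, LSB first: 00001)
Double-and-add from P = (0, 14):
  bit 0 = 0: acc unchanged = O
  bit 1 = 0: acc unchanged = O
  bit 2 = 0: acc unchanged = O
  bit 3 = 0: acc unchanged = O
  bit 4 = 1: acc = O + (6, 12) = (6, 12)

16P = (6, 12)


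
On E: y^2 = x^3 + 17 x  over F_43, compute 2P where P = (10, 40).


Doubling: s = (3 x1^2 + a) / (2 y1)
s = (3*10^2 + 17) / (2*40) mod 43 = 26
x3 = s^2 - 2 x1 mod 43 = 26^2 - 2*10 = 11
y3 = s (x1 - x3) - y1 mod 43 = 26 * (10 - 11) - 40 = 20

2P = (11, 20)


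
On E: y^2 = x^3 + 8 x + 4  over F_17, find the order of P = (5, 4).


Compute successive multiples of P until we hit O:
  1P = (5, 4)
  2P = (6, 9)
  3P = (14, 2)
  4P = (14, 15)
  5P = (6, 8)
  6P = (5, 13)
  7P = O

ord(P) = 7


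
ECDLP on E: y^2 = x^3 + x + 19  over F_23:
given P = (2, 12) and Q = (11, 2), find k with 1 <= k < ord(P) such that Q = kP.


Enumerate multiples of P until we hit Q = (11, 2):
  1P = (2, 12)
  2P = (4, 8)
  3P = (21, 3)
  4P = (18, 21)
  5P = (7, 1)
  6P = (17, 21)
  7P = (20, 14)
  8P = (3, 16)
  9P = (11, 21)
  10P = (11, 2)
Match found at i = 10.

k = 10


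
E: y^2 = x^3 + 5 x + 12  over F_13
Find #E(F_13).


For each x in F_13, count y with y^2 = x^3 + 5 x + 12 mod 13:
  x = 0: RHS = 12, y in [5, 8]  -> 2 point(s)
  x = 2: RHS = 4, y in [2, 11]  -> 2 point(s)
  x = 7: RHS = 0, y in [0]  -> 1 point(s)
  x = 10: RHS = 9, y in [3, 10]  -> 2 point(s)
Affine points: 7. Add the point at infinity: total = 8.

#E(F_13) = 8


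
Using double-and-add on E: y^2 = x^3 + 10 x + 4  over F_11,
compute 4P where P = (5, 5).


k = 4 = 100_2 (binary, LSB first: 001)
Double-and-add from P = (5, 5):
  bit 0 = 0: acc unchanged = O
  bit 1 = 0: acc unchanged = O
  bit 2 = 1: acc = O + (5, 6) = (5, 6)

4P = (5, 6)


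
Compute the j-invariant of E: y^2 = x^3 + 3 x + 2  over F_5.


Delta = -16(4 a^3 + 27 b^2) mod 5 = 4
-1728 * (4 a)^3 = -1728 * (4*3)^3 mod 5 = 1
j = 1 * 4^(-1) mod 5 = 4

j = 4 (mod 5)


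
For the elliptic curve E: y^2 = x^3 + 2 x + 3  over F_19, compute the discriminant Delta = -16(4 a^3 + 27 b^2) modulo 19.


4 a^3 + 27 b^2 = 4*2^3 + 27*3^2 = 32 + 243 = 275
Delta = -16 * (275) = -4400
Delta mod 19 = 8

Delta = 8 (mod 19)


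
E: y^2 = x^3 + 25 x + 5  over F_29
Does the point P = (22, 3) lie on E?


Check whether y^2 = x^3 + 25 x + 5 (mod 29) for (x, y) = (22, 3).
LHS: y^2 = 3^2 mod 29 = 9
RHS: x^3 + 25 x + 5 = 22^3 + 25*22 + 5 mod 29 = 9
LHS = RHS

Yes, on the curve


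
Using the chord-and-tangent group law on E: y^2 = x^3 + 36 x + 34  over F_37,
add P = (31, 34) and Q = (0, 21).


P != Q, so use the chord formula.
s = (y2 - y1) / (x2 - x1) = (24) / (6) mod 37 = 4
x3 = s^2 - x1 - x2 mod 37 = 4^2 - 31 - 0 = 22
y3 = s (x1 - x3) - y1 mod 37 = 4 * (31 - 22) - 34 = 2

P + Q = (22, 2)


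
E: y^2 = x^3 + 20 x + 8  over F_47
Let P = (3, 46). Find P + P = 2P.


Doubling: s = (3 x1^2 + a) / (2 y1)
s = (3*3^2 + 20) / (2*46) mod 47 = 0
x3 = s^2 - 2 x1 mod 47 = 0^2 - 2*3 = 41
y3 = s (x1 - x3) - y1 mod 47 = 0 * (3 - 41) - 46 = 1

2P = (41, 1)


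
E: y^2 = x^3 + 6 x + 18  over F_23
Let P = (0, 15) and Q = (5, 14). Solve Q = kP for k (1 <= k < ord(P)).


Enumerate multiples of P until we hit Q = (5, 14):
  1P = (0, 15)
  2P = (12, 1)
  3P = (13, 4)
  4P = (5, 14)
Match found at i = 4.

k = 4


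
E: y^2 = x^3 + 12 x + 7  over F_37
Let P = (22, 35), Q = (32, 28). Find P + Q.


P != Q, so use the chord formula.
s = (y2 - y1) / (x2 - x1) = (30) / (10) mod 37 = 3
x3 = s^2 - x1 - x2 mod 37 = 3^2 - 22 - 32 = 29
y3 = s (x1 - x3) - y1 mod 37 = 3 * (22 - 29) - 35 = 18

P + Q = (29, 18)


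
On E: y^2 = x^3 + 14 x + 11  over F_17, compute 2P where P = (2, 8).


k = 2 = 10_2 (binary, LSB first: 01)
Double-and-add from P = (2, 8):
  bit 0 = 0: acc unchanged = O
  bit 1 = 1: acc = O + (9, 4) = (9, 4)

2P = (9, 4)


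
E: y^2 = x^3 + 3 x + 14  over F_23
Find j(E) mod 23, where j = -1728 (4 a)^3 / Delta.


Delta = -16(4 a^3 + 27 b^2) mod 23 = 11
-1728 * (4 a)^3 = -1728 * (4*3)^3 mod 23 = 14
j = 14 * 11^(-1) mod 23 = 18

j = 18 (mod 23)


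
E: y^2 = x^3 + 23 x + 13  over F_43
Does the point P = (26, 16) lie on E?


Check whether y^2 = x^3 + 23 x + 13 (mod 43) for (x, y) = (26, 16).
LHS: y^2 = 16^2 mod 43 = 41
RHS: x^3 + 23 x + 13 = 26^3 + 23*26 + 13 mod 43 = 41
LHS = RHS

Yes, on the curve


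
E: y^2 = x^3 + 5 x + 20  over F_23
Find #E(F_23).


For each x in F_23, count y with y^2 = x^3 + 5 x + 20 mod 23:
  x = 1: RHS = 3, y in [7, 16]  -> 2 point(s)
  x = 3: RHS = 16, y in [4, 19]  -> 2 point(s)
  x = 4: RHS = 12, y in [9, 14]  -> 2 point(s)
  x = 5: RHS = 9, y in [3, 20]  -> 2 point(s)
  x = 6: RHS = 13, y in [6, 17]  -> 2 point(s)
  x = 9: RHS = 12, y in [9, 14]  -> 2 point(s)
  x = 10: RHS = 12, y in [9, 14]  -> 2 point(s)
  x = 11: RHS = 3, y in [7, 16]  -> 2 point(s)
  x = 17: RHS = 4, y in [2, 21]  -> 2 point(s)
  x = 18: RHS = 8, y in [10, 13]  -> 2 point(s)
  x = 20: RHS = 1, y in [1, 22]  -> 2 point(s)
  x = 21: RHS = 2, y in [5, 18]  -> 2 point(s)
Affine points: 24. Add the point at infinity: total = 25.

#E(F_23) = 25


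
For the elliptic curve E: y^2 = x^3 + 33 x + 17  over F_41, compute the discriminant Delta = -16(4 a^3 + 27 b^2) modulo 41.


4 a^3 + 27 b^2 = 4*33^3 + 27*17^2 = 143748 + 7803 = 151551
Delta = -16 * (151551) = -2424816
Delta mod 41 = 6

Delta = 6 (mod 41)


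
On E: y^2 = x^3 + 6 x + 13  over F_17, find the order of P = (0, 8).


Compute successive multiples of P until we hit O:
  1P = (0, 8)
  2P = (2, 4)
  3P = (2, 13)
  4P = (0, 9)
  5P = O

ord(P) = 5


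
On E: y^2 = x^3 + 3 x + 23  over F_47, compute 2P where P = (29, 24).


Doubling: s = (3 x1^2 + a) / (2 y1)
s = (3*29^2 + 3) / (2*24) mod 47 = 35
x3 = s^2 - 2 x1 mod 47 = 35^2 - 2*29 = 39
y3 = s (x1 - x3) - y1 mod 47 = 35 * (29 - 39) - 24 = 2

2P = (39, 2)


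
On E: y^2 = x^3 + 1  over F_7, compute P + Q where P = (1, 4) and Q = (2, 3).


P != Q, so use the chord formula.
s = (y2 - y1) / (x2 - x1) = (6) / (1) mod 7 = 6
x3 = s^2 - x1 - x2 mod 7 = 6^2 - 1 - 2 = 5
y3 = s (x1 - x3) - y1 mod 7 = 6 * (1 - 5) - 4 = 0

P + Q = (5, 0)


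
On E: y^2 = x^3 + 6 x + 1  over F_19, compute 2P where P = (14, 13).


Doubling: s = (3 x1^2 + a) / (2 y1)
s = (3*14^2 + 6) / (2*13) mod 19 = 17
x3 = s^2 - 2 x1 mod 19 = 17^2 - 2*14 = 14
y3 = s (x1 - x3) - y1 mod 19 = 17 * (14 - 14) - 13 = 6

2P = (14, 6)


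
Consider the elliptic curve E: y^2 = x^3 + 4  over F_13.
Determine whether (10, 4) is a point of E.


Check whether y^2 = x^3 + 0 x + 4 (mod 13) for (x, y) = (10, 4).
LHS: y^2 = 4^2 mod 13 = 3
RHS: x^3 + 0 x + 4 = 10^3 + 0*10 + 4 mod 13 = 3
LHS = RHS

Yes, on the curve


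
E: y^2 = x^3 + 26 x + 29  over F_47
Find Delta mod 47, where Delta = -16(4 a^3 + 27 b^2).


4 a^3 + 27 b^2 = 4*26^3 + 27*29^2 = 70304 + 22707 = 93011
Delta = -16 * (93011) = -1488176
Delta mod 47 = 32

Delta = 32 (mod 47)


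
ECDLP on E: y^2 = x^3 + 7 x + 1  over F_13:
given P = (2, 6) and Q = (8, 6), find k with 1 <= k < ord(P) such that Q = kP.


Enumerate multiples of P until we hit Q = (8, 6):
  1P = (2, 6)
  2P = (6, 5)
  3P = (1, 10)
  4P = (0, 12)
  5P = (7, 9)
  6P = (8, 6)
Match found at i = 6.

k = 6


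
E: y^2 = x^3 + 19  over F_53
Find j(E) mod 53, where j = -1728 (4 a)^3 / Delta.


Delta = -16(4 a^3 + 27 b^2) mod 53 = 27
-1728 * (4 a)^3 = -1728 * (4*0)^3 mod 53 = 0
j = 0 * 27^(-1) mod 53 = 0

j = 0 (mod 53)


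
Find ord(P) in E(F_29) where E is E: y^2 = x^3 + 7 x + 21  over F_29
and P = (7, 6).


Compute successive multiples of P until we hit O:
  1P = (7, 6)
  2P = (21, 27)
  3P = (25, 25)
  4P = (17, 6)
  5P = (5, 23)
  6P = (24, 8)
  7P = (23, 16)
  8P = (8, 26)
  ... (continuing to 17P)
  17P = O

ord(P) = 17


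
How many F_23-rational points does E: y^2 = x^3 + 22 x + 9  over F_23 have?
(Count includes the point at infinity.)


For each x in F_23, count y with y^2 = x^3 + 22 x + 9 mod 23:
  x = 0: RHS = 9, y in [3, 20]  -> 2 point(s)
  x = 1: RHS = 9, y in [3, 20]  -> 2 point(s)
  x = 4: RHS = 0, y in [0]  -> 1 point(s)
  x = 6: RHS = 12, y in [9, 14]  -> 2 point(s)
  x = 7: RHS = 0, y in [0]  -> 1 point(s)
  x = 9: RHS = 16, y in [4, 19]  -> 2 point(s)
  x = 11: RHS = 18, y in [8, 15]  -> 2 point(s)
  x = 12: RHS = 0, y in [0]  -> 1 point(s)
  x = 13: RHS = 8, y in [10, 13]  -> 2 point(s)
  x = 14: RHS = 2, y in [5, 18]  -> 2 point(s)
  x = 16: RHS = 18, y in [8, 15]  -> 2 point(s)
  x = 17: RHS = 6, y in [11, 12]  -> 2 point(s)
  x = 18: RHS = 4, y in [2, 21]  -> 2 point(s)
  x = 19: RHS = 18, y in [8, 15]  -> 2 point(s)
  x = 20: RHS = 8, y in [10, 13]  -> 2 point(s)
  x = 21: RHS = 3, y in [7, 16]  -> 2 point(s)
  x = 22: RHS = 9, y in [3, 20]  -> 2 point(s)
Affine points: 31. Add the point at infinity: total = 32.

#E(F_23) = 32


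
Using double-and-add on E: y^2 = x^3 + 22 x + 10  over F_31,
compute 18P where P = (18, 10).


k = 18 = 10010_2 (binary, LSB first: 01001)
Double-and-add from P = (18, 10):
  bit 0 = 0: acc unchanged = O
  bit 1 = 1: acc = O + (4, 10) = (4, 10)
  bit 2 = 0: acc unchanged = (4, 10)
  bit 3 = 0: acc unchanged = (4, 10)
  bit 4 = 1: acc = (4, 10) + (9, 10) = (18, 21)

18P = (18, 21)


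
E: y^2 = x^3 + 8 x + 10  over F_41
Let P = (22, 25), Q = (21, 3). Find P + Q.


P != Q, so use the chord formula.
s = (y2 - y1) / (x2 - x1) = (19) / (40) mod 41 = 22
x3 = s^2 - x1 - x2 mod 41 = 22^2 - 22 - 21 = 31
y3 = s (x1 - x3) - y1 mod 41 = 22 * (22 - 31) - 25 = 23

P + Q = (31, 23)


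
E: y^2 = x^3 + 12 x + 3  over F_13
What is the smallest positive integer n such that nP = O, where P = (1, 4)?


Compute successive multiples of P until we hit O:
  1P = (1, 4)
  2P = (7, 1)
  3P = (2, 3)
  4P = (11, 6)
  5P = (0, 4)
  6P = (12, 9)
  7P = (3, 1)
  8P = (8, 0)
  ... (continuing to 16P)
  16P = O

ord(P) = 16


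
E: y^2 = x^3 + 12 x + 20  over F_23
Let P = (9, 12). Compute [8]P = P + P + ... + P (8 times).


k = 8 = 1000_2 (binary, LSB first: 0001)
Double-and-add from P = (9, 12):
  bit 0 = 0: acc unchanged = O
  bit 1 = 0: acc unchanged = O
  bit 2 = 0: acc unchanged = O
  bit 3 = 1: acc = O + (9, 11) = (9, 11)

8P = (9, 11)


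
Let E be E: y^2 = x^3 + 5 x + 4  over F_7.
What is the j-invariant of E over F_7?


Delta = -16(4 a^3 + 27 b^2) mod 7 = 5
-1728 * (4 a)^3 = -1728 * (4*5)^3 mod 7 = 6
j = 6 * 5^(-1) mod 7 = 4

j = 4 (mod 7)


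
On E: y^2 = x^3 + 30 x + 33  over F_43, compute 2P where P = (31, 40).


Doubling: s = (3 x1^2 + a) / (2 y1)
s = (3*31^2 + 30) / (2*40) mod 43 = 9
x3 = s^2 - 2 x1 mod 43 = 9^2 - 2*31 = 19
y3 = s (x1 - x3) - y1 mod 43 = 9 * (31 - 19) - 40 = 25

2P = (19, 25)


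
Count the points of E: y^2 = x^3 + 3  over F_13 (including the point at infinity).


For each x in F_13, count y with y^2 = x^3 + 0 x + 3 mod 13:
  x = 0: RHS = 3, y in [4, 9]  -> 2 point(s)
  x = 1: RHS = 4, y in [2, 11]  -> 2 point(s)
  x = 3: RHS = 4, y in [2, 11]  -> 2 point(s)
  x = 9: RHS = 4, y in [2, 11]  -> 2 point(s)
Affine points: 8. Add the point at infinity: total = 9.

#E(F_13) = 9


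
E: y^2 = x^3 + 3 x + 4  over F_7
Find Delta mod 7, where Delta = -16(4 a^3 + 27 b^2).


4 a^3 + 27 b^2 = 4*3^3 + 27*4^2 = 108 + 432 = 540
Delta = -16 * (540) = -8640
Delta mod 7 = 5

Delta = 5 (mod 7)


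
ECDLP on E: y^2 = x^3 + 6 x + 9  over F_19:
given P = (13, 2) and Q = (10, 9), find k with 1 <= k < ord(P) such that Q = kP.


Enumerate multiples of P until we hit Q = (10, 9):
  1P = (13, 2)
  2P = (12, 17)
  3P = (10, 10)
  4P = (1, 4)
  5P = (14, 14)
  6P = (3, 4)
  7P = (0, 3)
  8P = (15, 4)
  9P = (11, 0)
  10P = (15, 15)
  11P = (0, 16)
  12P = (3, 15)
  13P = (14, 5)
  14P = (1, 15)
  15P = (10, 9)
Match found at i = 15.

k = 15


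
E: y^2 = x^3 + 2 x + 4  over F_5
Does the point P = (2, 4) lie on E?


Check whether y^2 = x^3 + 2 x + 4 (mod 5) for (x, y) = (2, 4).
LHS: y^2 = 4^2 mod 5 = 1
RHS: x^3 + 2 x + 4 = 2^3 + 2*2 + 4 mod 5 = 1
LHS = RHS

Yes, on the curve


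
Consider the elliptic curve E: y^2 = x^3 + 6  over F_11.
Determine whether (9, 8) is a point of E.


Check whether y^2 = x^3 + 0 x + 6 (mod 11) for (x, y) = (9, 8).
LHS: y^2 = 8^2 mod 11 = 9
RHS: x^3 + 0 x + 6 = 9^3 + 0*9 + 6 mod 11 = 9
LHS = RHS

Yes, on the curve


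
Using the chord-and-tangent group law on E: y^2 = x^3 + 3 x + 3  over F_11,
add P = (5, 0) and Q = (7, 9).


P != Q, so use the chord formula.
s = (y2 - y1) / (x2 - x1) = (9) / (2) mod 11 = 10
x3 = s^2 - x1 - x2 mod 11 = 10^2 - 5 - 7 = 0
y3 = s (x1 - x3) - y1 mod 11 = 10 * (5 - 0) - 0 = 6

P + Q = (0, 6)


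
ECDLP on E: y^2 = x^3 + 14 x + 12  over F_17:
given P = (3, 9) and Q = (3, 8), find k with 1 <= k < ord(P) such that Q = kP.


Enumerate multiples of P until we hit Q = (3, 8):
  1P = (3, 9)
  2P = (9, 0)
  3P = (3, 8)
Match found at i = 3.

k = 3


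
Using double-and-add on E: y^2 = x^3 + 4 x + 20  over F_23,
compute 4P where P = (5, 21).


k = 4 = 100_2 (binary, LSB first: 001)
Double-and-add from P = (5, 21):
  bit 0 = 0: acc unchanged = O
  bit 1 = 0: acc unchanged = O
  bit 2 = 1: acc = O + (8, 9) = (8, 9)

4P = (8, 9)


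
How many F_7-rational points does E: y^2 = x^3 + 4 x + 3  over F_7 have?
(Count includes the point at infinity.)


For each x in F_7, count y with y^2 = x^3 + 4 x + 3 mod 7:
  x = 1: RHS = 1, y in [1, 6]  -> 2 point(s)
  x = 3: RHS = 0, y in [0]  -> 1 point(s)
  x = 5: RHS = 1, y in [1, 6]  -> 2 point(s)
Affine points: 5. Add the point at infinity: total = 6.

#E(F_7) = 6


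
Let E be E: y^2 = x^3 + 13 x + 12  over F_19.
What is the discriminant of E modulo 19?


4 a^3 + 27 b^2 = 4*13^3 + 27*12^2 = 8788 + 3888 = 12676
Delta = -16 * (12676) = -202816
Delta mod 19 = 9

Delta = 9 (mod 19)


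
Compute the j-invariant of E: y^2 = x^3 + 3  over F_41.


Delta = -16(4 a^3 + 27 b^2) mod 41 = 7
-1728 * (4 a)^3 = -1728 * (4*0)^3 mod 41 = 0
j = 0 * 7^(-1) mod 41 = 0

j = 0 (mod 41)


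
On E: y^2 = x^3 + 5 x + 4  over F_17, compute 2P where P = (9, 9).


Doubling: s = (3 x1^2 + a) / (2 y1)
s = (3*9^2 + 5) / (2*9) mod 17 = 10
x3 = s^2 - 2 x1 mod 17 = 10^2 - 2*9 = 14
y3 = s (x1 - x3) - y1 mod 17 = 10 * (9 - 14) - 9 = 9

2P = (14, 9)


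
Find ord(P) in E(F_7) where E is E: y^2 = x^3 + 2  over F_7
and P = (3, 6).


Compute successive multiples of P until we hit O:
  1P = (3, 6)
  2P = (3, 1)
  3P = O

ord(P) = 3


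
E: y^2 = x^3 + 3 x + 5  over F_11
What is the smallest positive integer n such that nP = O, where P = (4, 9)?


Compute successive multiples of P until we hit O:
  1P = (4, 9)
  2P = (4, 2)
  3P = O

ord(P) = 3


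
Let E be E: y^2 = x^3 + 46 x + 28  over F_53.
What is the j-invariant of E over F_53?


Delta = -16(4 a^3 + 27 b^2) mod 53 = 45
-1728 * (4 a)^3 = -1728 * (4*46)^3 mod 53 = 2
j = 2 * 45^(-1) mod 53 = 13

j = 13 (mod 53)


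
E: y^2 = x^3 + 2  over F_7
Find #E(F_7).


For each x in F_7, count y with y^2 = x^3 + 0 x + 2 mod 7:
  x = 0: RHS = 2, y in [3, 4]  -> 2 point(s)
  x = 3: RHS = 1, y in [1, 6]  -> 2 point(s)
  x = 5: RHS = 1, y in [1, 6]  -> 2 point(s)
  x = 6: RHS = 1, y in [1, 6]  -> 2 point(s)
Affine points: 8. Add the point at infinity: total = 9.

#E(F_7) = 9


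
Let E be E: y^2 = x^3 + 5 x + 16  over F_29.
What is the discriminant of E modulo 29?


4 a^3 + 27 b^2 = 4*5^3 + 27*16^2 = 500 + 6912 = 7412
Delta = -16 * (7412) = -118592
Delta mod 29 = 18

Delta = 18 (mod 29)


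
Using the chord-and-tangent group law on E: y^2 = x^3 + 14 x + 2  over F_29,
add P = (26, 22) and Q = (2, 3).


P != Q, so use the chord formula.
s = (y2 - y1) / (x2 - x1) = (10) / (5) mod 29 = 2
x3 = s^2 - x1 - x2 mod 29 = 2^2 - 26 - 2 = 5
y3 = s (x1 - x3) - y1 mod 29 = 2 * (26 - 5) - 22 = 20

P + Q = (5, 20)


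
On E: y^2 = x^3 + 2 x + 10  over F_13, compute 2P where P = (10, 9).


Doubling: s = (3 x1^2 + a) / (2 y1)
s = (3*10^2 + 2) / (2*9) mod 13 = 11
x3 = s^2 - 2 x1 mod 13 = 11^2 - 2*10 = 10
y3 = s (x1 - x3) - y1 mod 13 = 11 * (10 - 10) - 9 = 4

2P = (10, 4)


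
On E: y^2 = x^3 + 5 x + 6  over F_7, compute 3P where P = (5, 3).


k = 3 = 11_2 (binary, LSB first: 11)
Double-and-add from P = (5, 3):
  bit 0 = 1: acc = O + (5, 3) = (5, 3)
  bit 1 = 1: acc = (5, 3) + (6, 0) = (5, 4)

3P = (5, 4)


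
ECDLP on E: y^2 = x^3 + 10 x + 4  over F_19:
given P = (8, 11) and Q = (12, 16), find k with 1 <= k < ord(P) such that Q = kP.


Enumerate multiples of P until we hit Q = (12, 16):
  1P = (8, 11)
  2P = (0, 2)
  3P = (9, 14)
  4P = (11, 18)
  5P = (16, 2)
  6P = (12, 3)
  7P = (3, 17)
  8P = (14, 0)
  9P = (3, 2)
  10P = (12, 16)
Match found at i = 10.

k = 10


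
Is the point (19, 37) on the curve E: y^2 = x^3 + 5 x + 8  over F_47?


Check whether y^2 = x^3 + 5 x + 8 (mod 47) for (x, y) = (19, 37).
LHS: y^2 = 37^2 mod 47 = 6
RHS: x^3 + 5 x + 8 = 19^3 + 5*19 + 8 mod 47 = 6
LHS = RHS

Yes, on the curve


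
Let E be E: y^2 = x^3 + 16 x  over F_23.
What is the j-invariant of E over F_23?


Delta = -16(4 a^3 + 27 b^2) mod 23 = 10
-1728 * (4 a)^3 = -1728 * (4*16)^3 mod 23 = 7
j = 7 * 10^(-1) mod 23 = 3

j = 3 (mod 23)


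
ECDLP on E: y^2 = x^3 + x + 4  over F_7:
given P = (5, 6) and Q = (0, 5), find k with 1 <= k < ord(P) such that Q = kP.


Enumerate multiples of P until we hit Q = (0, 5):
  1P = (5, 6)
  2P = (6, 4)
  3P = (0, 5)
Match found at i = 3.

k = 3


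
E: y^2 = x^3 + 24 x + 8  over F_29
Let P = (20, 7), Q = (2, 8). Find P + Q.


P != Q, so use the chord formula.
s = (y2 - y1) / (x2 - x1) = (1) / (11) mod 29 = 8
x3 = s^2 - x1 - x2 mod 29 = 8^2 - 20 - 2 = 13
y3 = s (x1 - x3) - y1 mod 29 = 8 * (20 - 13) - 7 = 20

P + Q = (13, 20)


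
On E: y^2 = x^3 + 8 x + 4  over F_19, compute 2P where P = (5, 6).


Doubling: s = (3 x1^2 + a) / (2 y1)
s = (3*5^2 + 8) / (2*6) mod 19 = 18
x3 = s^2 - 2 x1 mod 19 = 18^2 - 2*5 = 10
y3 = s (x1 - x3) - y1 mod 19 = 18 * (5 - 10) - 6 = 18

2P = (10, 18)


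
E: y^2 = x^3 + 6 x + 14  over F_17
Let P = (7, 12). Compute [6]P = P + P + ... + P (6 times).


k = 6 = 110_2 (binary, LSB first: 011)
Double-and-add from P = (7, 12):
  bit 0 = 0: acc unchanged = O
  bit 1 = 1: acc = O + (3, 5) = (3, 5)
  bit 2 = 1: acc = (3, 5) + (2, 0) = (3, 12)

6P = (3, 12)


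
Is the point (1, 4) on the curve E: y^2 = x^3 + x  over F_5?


Check whether y^2 = x^3 + 1 x + 0 (mod 5) for (x, y) = (1, 4).
LHS: y^2 = 4^2 mod 5 = 1
RHS: x^3 + 1 x + 0 = 1^3 + 1*1 + 0 mod 5 = 2
LHS != RHS

No, not on the curve


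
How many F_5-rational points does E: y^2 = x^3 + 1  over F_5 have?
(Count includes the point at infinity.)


For each x in F_5, count y with y^2 = x^3 + 0 x + 1 mod 5:
  x = 0: RHS = 1, y in [1, 4]  -> 2 point(s)
  x = 2: RHS = 4, y in [2, 3]  -> 2 point(s)
  x = 4: RHS = 0, y in [0]  -> 1 point(s)
Affine points: 5. Add the point at infinity: total = 6.

#E(F_5) = 6


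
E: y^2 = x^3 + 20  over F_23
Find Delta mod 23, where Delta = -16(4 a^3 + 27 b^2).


4 a^3 + 27 b^2 = 4*0^3 + 27*20^2 = 0 + 10800 = 10800
Delta = -16 * (10800) = -172800
Delta mod 23 = 22

Delta = 22 (mod 23)


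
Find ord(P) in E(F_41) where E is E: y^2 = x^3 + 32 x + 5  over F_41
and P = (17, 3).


Compute successive multiples of P until we hit O:
  1P = (17, 3)
  2P = (38, 28)
  3P = (26, 39)
  4P = (14, 9)
  5P = (14, 32)
  6P = (26, 2)
  7P = (38, 13)
  8P = (17, 38)
  ... (continuing to 9P)
  9P = O

ord(P) = 9


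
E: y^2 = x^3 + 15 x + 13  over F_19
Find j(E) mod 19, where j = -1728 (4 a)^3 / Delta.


Delta = -16(4 a^3 + 27 b^2) mod 19 = 1
-1728 * (4 a)^3 = -1728 * (4*15)^3 mod 19 = 8
j = 8 * 1^(-1) mod 19 = 8

j = 8 (mod 19)


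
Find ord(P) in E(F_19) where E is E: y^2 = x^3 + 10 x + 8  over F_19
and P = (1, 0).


Compute successive multiples of P until we hit O:
  1P = (1, 0)
  2P = O

ord(P) = 2


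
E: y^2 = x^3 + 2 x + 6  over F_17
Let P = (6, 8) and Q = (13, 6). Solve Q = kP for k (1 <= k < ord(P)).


Enumerate multiples of P until we hit Q = (13, 6):
  1P = (6, 8)
  2P = (1, 3)
  3P = (11, 4)
  4P = (2, 16)
  5P = (13, 6)
Match found at i = 5.

k = 5


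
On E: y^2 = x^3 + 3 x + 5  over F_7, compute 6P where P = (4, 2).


k = 6 = 110_2 (binary, LSB first: 011)
Double-and-add from P = (4, 2):
  bit 0 = 0: acc unchanged = O
  bit 1 = 1: acc = O + (1, 3) = (1, 3)
  bit 2 = 1: acc = (1, 3) + (6, 6) = (4, 5)

6P = (4, 5)


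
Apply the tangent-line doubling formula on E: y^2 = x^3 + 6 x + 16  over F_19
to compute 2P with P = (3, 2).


Doubling: s = (3 x1^2 + a) / (2 y1)
s = (3*3^2 + 6) / (2*2) mod 19 = 13
x3 = s^2 - 2 x1 mod 19 = 13^2 - 2*3 = 11
y3 = s (x1 - x3) - y1 mod 19 = 13 * (3 - 11) - 2 = 8

2P = (11, 8)


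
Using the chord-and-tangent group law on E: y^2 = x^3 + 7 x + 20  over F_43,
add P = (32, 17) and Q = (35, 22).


P != Q, so use the chord formula.
s = (y2 - y1) / (x2 - x1) = (5) / (3) mod 43 = 16
x3 = s^2 - x1 - x2 mod 43 = 16^2 - 32 - 35 = 17
y3 = s (x1 - x3) - y1 mod 43 = 16 * (32 - 17) - 17 = 8

P + Q = (17, 8)


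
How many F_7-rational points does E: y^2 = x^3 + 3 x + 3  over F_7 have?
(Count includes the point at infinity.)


For each x in F_7, count y with y^2 = x^3 + 3 x + 3 mod 7:
  x = 1: RHS = 0, y in [0]  -> 1 point(s)
  x = 3: RHS = 4, y in [2, 5]  -> 2 point(s)
  x = 4: RHS = 2, y in [3, 4]  -> 2 point(s)
Affine points: 5. Add the point at infinity: total = 6.

#E(F_7) = 6


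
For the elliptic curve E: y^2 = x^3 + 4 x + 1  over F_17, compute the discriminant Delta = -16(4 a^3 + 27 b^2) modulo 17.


4 a^3 + 27 b^2 = 4*4^3 + 27*1^2 = 256 + 27 = 283
Delta = -16 * (283) = -4528
Delta mod 17 = 11

Delta = 11 (mod 17)


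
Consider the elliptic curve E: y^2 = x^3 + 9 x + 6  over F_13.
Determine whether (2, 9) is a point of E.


Check whether y^2 = x^3 + 9 x + 6 (mod 13) for (x, y) = (2, 9).
LHS: y^2 = 9^2 mod 13 = 3
RHS: x^3 + 9 x + 6 = 2^3 + 9*2 + 6 mod 13 = 6
LHS != RHS

No, not on the curve


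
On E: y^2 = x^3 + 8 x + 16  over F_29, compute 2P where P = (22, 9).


Doubling: s = (3 x1^2 + a) / (2 y1)
s = (3*22^2 + 8) / (2*9) mod 29 = 7
x3 = s^2 - 2 x1 mod 29 = 7^2 - 2*22 = 5
y3 = s (x1 - x3) - y1 mod 29 = 7 * (22 - 5) - 9 = 23

2P = (5, 23)


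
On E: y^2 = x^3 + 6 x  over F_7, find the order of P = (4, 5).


Compute successive multiples of P until we hit O:
  1P = (4, 5)
  2P = (1, 0)
  3P = (4, 2)
  4P = O

ord(P) = 4


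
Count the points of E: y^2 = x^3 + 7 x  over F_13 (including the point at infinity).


For each x in F_13, count y with y^2 = x^3 + 7 x + 0 mod 13:
  x = 0: RHS = 0, y in [0]  -> 1 point(s)
  x = 2: RHS = 9, y in [3, 10]  -> 2 point(s)
  x = 3: RHS = 9, y in [3, 10]  -> 2 point(s)
  x = 4: RHS = 1, y in [1, 12]  -> 2 point(s)
  x = 5: RHS = 4, y in [2, 11]  -> 2 point(s)
  x = 8: RHS = 9, y in [3, 10]  -> 2 point(s)
  x = 9: RHS = 12, y in [5, 8]  -> 2 point(s)
  x = 10: RHS = 4, y in [2, 11]  -> 2 point(s)
  x = 11: RHS = 4, y in [2, 11]  -> 2 point(s)
Affine points: 17. Add the point at infinity: total = 18.

#E(F_13) = 18


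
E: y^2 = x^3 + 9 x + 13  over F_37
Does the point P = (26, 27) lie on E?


Check whether y^2 = x^3 + 9 x + 13 (mod 37) for (x, y) = (26, 27).
LHS: y^2 = 27^2 mod 37 = 26
RHS: x^3 + 9 x + 13 = 26^3 + 9*26 + 13 mod 37 = 26
LHS = RHS

Yes, on the curve


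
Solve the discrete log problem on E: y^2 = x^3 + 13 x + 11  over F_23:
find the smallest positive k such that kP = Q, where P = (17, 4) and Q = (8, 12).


Enumerate multiples of P until we hit Q = (8, 12):
  1P = (17, 4)
  2P = (14, 4)
  3P = (15, 19)
  4P = (7, 13)
  5P = (12, 3)
  6P = (6, 12)
  7P = (3, 13)
  8P = (4, 9)
  9P = (8, 12)
Match found at i = 9.

k = 9


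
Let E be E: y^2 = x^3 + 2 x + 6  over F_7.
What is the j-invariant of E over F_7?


Delta = -16(4 a^3 + 27 b^2) mod 7 = 1
-1728 * (4 a)^3 = -1728 * (4*2)^3 mod 7 = 1
j = 1 * 1^(-1) mod 7 = 1

j = 1 (mod 7)


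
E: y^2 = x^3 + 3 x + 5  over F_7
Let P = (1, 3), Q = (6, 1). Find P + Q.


P != Q, so use the chord formula.
s = (y2 - y1) / (x2 - x1) = (5) / (5) mod 7 = 1
x3 = s^2 - x1 - x2 mod 7 = 1^2 - 1 - 6 = 1
y3 = s (x1 - x3) - y1 mod 7 = 1 * (1 - 1) - 3 = 4

P + Q = (1, 4)


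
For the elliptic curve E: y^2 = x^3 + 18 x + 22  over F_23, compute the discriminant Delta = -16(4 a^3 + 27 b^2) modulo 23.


4 a^3 + 27 b^2 = 4*18^3 + 27*22^2 = 23328 + 13068 = 36396
Delta = -16 * (36396) = -582336
Delta mod 23 = 1

Delta = 1 (mod 23)


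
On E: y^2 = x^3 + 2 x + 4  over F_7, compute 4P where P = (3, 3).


k = 4 = 100_2 (binary, LSB first: 001)
Double-and-add from P = (3, 3):
  bit 0 = 0: acc unchanged = O
  bit 1 = 0: acc unchanged = O
  bit 2 = 1: acc = O + (3, 4) = (3, 4)

4P = (3, 4)


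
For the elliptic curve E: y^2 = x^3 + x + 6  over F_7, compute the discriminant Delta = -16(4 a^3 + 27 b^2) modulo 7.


4 a^3 + 27 b^2 = 4*1^3 + 27*6^2 = 4 + 972 = 976
Delta = -16 * (976) = -15616
Delta mod 7 = 1

Delta = 1 (mod 7)


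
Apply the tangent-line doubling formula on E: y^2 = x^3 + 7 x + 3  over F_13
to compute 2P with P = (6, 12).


Doubling: s = (3 x1^2 + a) / (2 y1)
s = (3*6^2 + 7) / (2*12) mod 13 = 1
x3 = s^2 - 2 x1 mod 13 = 1^2 - 2*6 = 2
y3 = s (x1 - x3) - y1 mod 13 = 1 * (6 - 2) - 12 = 5

2P = (2, 5)


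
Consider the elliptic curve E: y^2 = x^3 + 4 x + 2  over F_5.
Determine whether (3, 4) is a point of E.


Check whether y^2 = x^3 + 4 x + 2 (mod 5) for (x, y) = (3, 4).
LHS: y^2 = 4^2 mod 5 = 1
RHS: x^3 + 4 x + 2 = 3^3 + 4*3 + 2 mod 5 = 1
LHS = RHS

Yes, on the curve


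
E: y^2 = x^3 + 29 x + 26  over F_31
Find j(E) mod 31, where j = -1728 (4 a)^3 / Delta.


Delta = -16(4 a^3 + 27 b^2) mod 31 = 4
-1728 * (4 a)^3 = -1728 * (4*29)^3 mod 31 = 27
j = 27 * 4^(-1) mod 31 = 30

j = 30 (mod 31)


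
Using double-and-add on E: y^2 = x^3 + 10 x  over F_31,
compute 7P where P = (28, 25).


k = 7 = 111_2 (binary, LSB first: 111)
Double-and-add from P = (28, 25):
  bit 0 = 1: acc = O + (28, 25) = (28, 25)
  bit 1 = 1: acc = (28, 25) + (14, 30) = (7, 14)
  bit 2 = 1: acc = (7, 14) + (0, 0) = (28, 6)

7P = (28, 6)


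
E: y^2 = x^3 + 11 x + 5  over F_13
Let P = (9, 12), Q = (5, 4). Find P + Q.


P != Q, so use the chord formula.
s = (y2 - y1) / (x2 - x1) = (5) / (9) mod 13 = 2
x3 = s^2 - x1 - x2 mod 13 = 2^2 - 9 - 5 = 3
y3 = s (x1 - x3) - y1 mod 13 = 2 * (9 - 3) - 12 = 0

P + Q = (3, 0)


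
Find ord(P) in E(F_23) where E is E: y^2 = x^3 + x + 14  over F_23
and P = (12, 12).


Compute successive multiples of P until we hit O:
  1P = (12, 12)
  2P = (15, 0)
  3P = (12, 11)
  4P = O

ord(P) = 4


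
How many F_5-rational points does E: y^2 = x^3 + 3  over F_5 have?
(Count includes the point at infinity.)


For each x in F_5, count y with y^2 = x^3 + 0 x + 3 mod 5:
  x = 1: RHS = 4, y in [2, 3]  -> 2 point(s)
  x = 2: RHS = 1, y in [1, 4]  -> 2 point(s)
  x = 3: RHS = 0, y in [0]  -> 1 point(s)
Affine points: 5. Add the point at infinity: total = 6.

#E(F_5) = 6


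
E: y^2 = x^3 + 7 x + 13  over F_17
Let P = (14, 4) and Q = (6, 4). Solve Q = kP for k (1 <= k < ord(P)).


Enumerate multiples of P until we hit Q = (6, 4):
  1P = (14, 4)
  2P = (6, 13)
  3P = (15, 12)
  4P = (1, 15)
  5P = (0, 9)
  6P = (2, 16)
  7P = (2, 1)
  8P = (0, 8)
  9P = (1, 2)
  10P = (15, 5)
  11P = (6, 4)
Match found at i = 11.

k = 11


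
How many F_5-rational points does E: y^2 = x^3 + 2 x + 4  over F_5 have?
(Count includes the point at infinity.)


For each x in F_5, count y with y^2 = x^3 + 2 x + 4 mod 5:
  x = 0: RHS = 4, y in [2, 3]  -> 2 point(s)
  x = 2: RHS = 1, y in [1, 4]  -> 2 point(s)
  x = 4: RHS = 1, y in [1, 4]  -> 2 point(s)
Affine points: 6. Add the point at infinity: total = 7.

#E(F_5) = 7


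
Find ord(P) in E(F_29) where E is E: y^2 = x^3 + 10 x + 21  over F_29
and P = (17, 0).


Compute successive multiples of P until we hit O:
  1P = (17, 0)
  2P = O

ord(P) = 2


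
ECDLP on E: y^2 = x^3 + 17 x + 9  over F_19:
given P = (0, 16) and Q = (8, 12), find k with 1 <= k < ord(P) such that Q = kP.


Enumerate multiples of P until we hit Q = (8, 12):
  1P = (0, 16)
  2P = (17, 10)
  3P = (11, 8)
  4P = (9, 13)
  5P = (8, 12)
Match found at i = 5.

k = 5


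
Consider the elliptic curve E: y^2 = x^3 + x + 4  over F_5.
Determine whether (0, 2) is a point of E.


Check whether y^2 = x^3 + 1 x + 4 (mod 5) for (x, y) = (0, 2).
LHS: y^2 = 2^2 mod 5 = 4
RHS: x^3 + 1 x + 4 = 0^3 + 1*0 + 4 mod 5 = 4
LHS = RHS

Yes, on the curve


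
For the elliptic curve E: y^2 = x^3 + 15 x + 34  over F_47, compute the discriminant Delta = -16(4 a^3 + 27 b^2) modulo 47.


4 a^3 + 27 b^2 = 4*15^3 + 27*34^2 = 13500 + 31212 = 44712
Delta = -16 * (44712) = -715392
Delta mod 47 = 42

Delta = 42 (mod 47)


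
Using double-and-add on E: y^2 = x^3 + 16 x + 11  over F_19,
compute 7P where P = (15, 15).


k = 7 = 111_2 (binary, LSB first: 111)
Double-and-add from P = (15, 15):
  bit 0 = 1: acc = O + (15, 15) = (15, 15)
  bit 1 = 1: acc = (15, 15) + (15, 4) = O
  bit 2 = 1: acc = O + (15, 15) = (15, 15)

7P = (15, 15)


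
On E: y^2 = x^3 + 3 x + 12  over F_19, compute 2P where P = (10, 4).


Doubling: s = (3 x1^2 + a) / (2 y1)
s = (3*10^2 + 3) / (2*4) mod 19 = 7
x3 = s^2 - 2 x1 mod 19 = 7^2 - 2*10 = 10
y3 = s (x1 - x3) - y1 mod 19 = 7 * (10 - 10) - 4 = 15

2P = (10, 15)


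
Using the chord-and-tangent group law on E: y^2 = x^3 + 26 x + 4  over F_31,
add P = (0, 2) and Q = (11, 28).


P != Q, so use the chord formula.
s = (y2 - y1) / (x2 - x1) = (26) / (11) mod 31 = 8
x3 = s^2 - x1 - x2 mod 31 = 8^2 - 0 - 11 = 22
y3 = s (x1 - x3) - y1 mod 31 = 8 * (0 - 22) - 2 = 8

P + Q = (22, 8)


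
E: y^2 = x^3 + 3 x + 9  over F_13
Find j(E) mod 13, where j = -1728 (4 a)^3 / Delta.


Delta = -16(4 a^3 + 27 b^2) mod 13 = 5
-1728 * (4 a)^3 = -1728 * (4*3)^3 mod 13 = 12
j = 12 * 5^(-1) mod 13 = 5

j = 5 (mod 13)


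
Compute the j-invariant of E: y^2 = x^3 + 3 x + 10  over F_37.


Delta = -16(4 a^3 + 27 b^2) mod 37 = 27
-1728 * (4 a)^3 = -1728 * (4*3)^3 mod 37 = 27
j = 27 * 27^(-1) mod 37 = 1

j = 1 (mod 37)


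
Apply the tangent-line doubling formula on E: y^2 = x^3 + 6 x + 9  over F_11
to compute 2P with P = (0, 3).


Doubling: s = (3 x1^2 + a) / (2 y1)
s = (3*0^2 + 6) / (2*3) mod 11 = 1
x3 = s^2 - 2 x1 mod 11 = 1^2 - 2*0 = 1
y3 = s (x1 - x3) - y1 mod 11 = 1 * (0 - 1) - 3 = 7

2P = (1, 7)


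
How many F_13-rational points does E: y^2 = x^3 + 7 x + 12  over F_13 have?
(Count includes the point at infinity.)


For each x in F_13, count y with y^2 = x^3 + 7 x + 12 mod 13:
  x = 0: RHS = 12, y in [5, 8]  -> 2 point(s)
  x = 4: RHS = 0, y in [0]  -> 1 point(s)
  x = 5: RHS = 3, y in [4, 9]  -> 2 point(s)
  x = 6: RHS = 10, y in [6, 7]  -> 2 point(s)
  x = 7: RHS = 1, y in [1, 12]  -> 2 point(s)
  x = 10: RHS = 3, y in [4, 9]  -> 2 point(s)
  x = 11: RHS = 3, y in [4, 9]  -> 2 point(s)
  x = 12: RHS = 4, y in [2, 11]  -> 2 point(s)
Affine points: 15. Add the point at infinity: total = 16.

#E(F_13) = 16


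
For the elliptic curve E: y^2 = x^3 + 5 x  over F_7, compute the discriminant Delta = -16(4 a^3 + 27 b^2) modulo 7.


4 a^3 + 27 b^2 = 4*5^3 + 27*0^2 = 500 + 0 = 500
Delta = -16 * (500) = -8000
Delta mod 7 = 1

Delta = 1 (mod 7)


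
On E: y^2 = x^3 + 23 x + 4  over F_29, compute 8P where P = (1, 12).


k = 8 = 1000_2 (binary, LSB first: 0001)
Double-and-add from P = (1, 12):
  bit 0 = 0: acc unchanged = O
  bit 1 = 0: acc unchanged = O
  bit 2 = 0: acc unchanged = O
  bit 3 = 1: acc = O + (1, 17) = (1, 17)

8P = (1, 17)


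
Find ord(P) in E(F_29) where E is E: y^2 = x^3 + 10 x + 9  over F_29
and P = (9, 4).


Compute successive multiples of P until we hit O:
  1P = (9, 4)
  2P = (12, 28)
  3P = (14, 14)
  4P = (10, 23)
  5P = (23, 20)
  6P = (6, 16)
  7P = (1, 22)
  8P = (15, 24)
  ... (continuing to 24P)
  24P = O

ord(P) = 24


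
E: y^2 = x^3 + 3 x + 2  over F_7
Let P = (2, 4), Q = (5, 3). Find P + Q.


P != Q, so use the chord formula.
s = (y2 - y1) / (x2 - x1) = (6) / (3) mod 7 = 2
x3 = s^2 - x1 - x2 mod 7 = 2^2 - 2 - 5 = 4
y3 = s (x1 - x3) - y1 mod 7 = 2 * (2 - 4) - 4 = 6

P + Q = (4, 6)


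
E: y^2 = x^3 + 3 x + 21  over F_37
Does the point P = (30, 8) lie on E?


Check whether y^2 = x^3 + 3 x + 21 (mod 37) for (x, y) = (30, 8).
LHS: y^2 = 8^2 mod 37 = 27
RHS: x^3 + 3 x + 21 = 30^3 + 3*30 + 21 mod 37 = 27
LHS = RHS

Yes, on the curve


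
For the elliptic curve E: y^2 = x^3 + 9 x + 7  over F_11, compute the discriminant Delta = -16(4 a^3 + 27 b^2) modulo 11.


4 a^3 + 27 b^2 = 4*9^3 + 27*7^2 = 2916 + 1323 = 4239
Delta = -16 * (4239) = -67824
Delta mod 11 = 2

Delta = 2 (mod 11)


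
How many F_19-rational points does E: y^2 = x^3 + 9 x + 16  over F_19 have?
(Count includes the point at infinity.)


For each x in F_19, count y with y^2 = x^3 + 9 x + 16 mod 19:
  x = 0: RHS = 16, y in [4, 15]  -> 2 point(s)
  x = 1: RHS = 7, y in [8, 11]  -> 2 point(s)
  x = 2: RHS = 4, y in [2, 17]  -> 2 point(s)
  x = 6: RHS = 1, y in [1, 18]  -> 2 point(s)
  x = 7: RHS = 4, y in [2, 17]  -> 2 point(s)
  x = 8: RHS = 11, y in [7, 12]  -> 2 point(s)
  x = 9: RHS = 9, y in [3, 16]  -> 2 point(s)
  x = 10: RHS = 4, y in [2, 17]  -> 2 point(s)
  x = 12: RHS = 9, y in [3, 16]  -> 2 point(s)
  x = 14: RHS = 17, y in [6, 13]  -> 2 point(s)
  x = 15: RHS = 11, y in [7, 12]  -> 2 point(s)
  x = 16: RHS = 0, y in [0]  -> 1 point(s)
  x = 17: RHS = 9, y in [3, 16]  -> 2 point(s)
  x = 18: RHS = 6, y in [5, 14]  -> 2 point(s)
Affine points: 27. Add the point at infinity: total = 28.

#E(F_19) = 28


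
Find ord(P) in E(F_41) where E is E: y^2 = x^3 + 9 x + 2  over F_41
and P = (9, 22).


Compute successive multiples of P until we hit O:
  1P = (9, 22)
  2P = (27, 24)
  3P = (4, 15)
  4P = (7, 30)
  5P = (0, 24)
  6P = (28, 5)
  7P = (14, 17)
  8P = (19, 29)
  ... (continuing to 39P)
  39P = O

ord(P) = 39


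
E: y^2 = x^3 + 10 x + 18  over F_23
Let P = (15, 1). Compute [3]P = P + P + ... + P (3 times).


k = 3 = 11_2 (binary, LSB first: 11)
Double-and-add from P = (15, 1):
  bit 0 = 1: acc = O + (15, 1) = (15, 1)
  bit 1 = 1: acc = (15, 1) + (5, 20) = (5, 3)

3P = (5, 3)


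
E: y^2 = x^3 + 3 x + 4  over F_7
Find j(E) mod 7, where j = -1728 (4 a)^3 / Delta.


Delta = -16(4 a^3 + 27 b^2) mod 7 = 5
-1728 * (4 a)^3 = -1728 * (4*3)^3 mod 7 = 6
j = 6 * 5^(-1) mod 7 = 4

j = 4 (mod 7)


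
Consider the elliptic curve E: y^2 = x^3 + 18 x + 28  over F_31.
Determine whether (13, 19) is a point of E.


Check whether y^2 = x^3 + 18 x + 28 (mod 31) for (x, y) = (13, 19).
LHS: y^2 = 19^2 mod 31 = 20
RHS: x^3 + 18 x + 28 = 13^3 + 18*13 + 28 mod 31 = 10
LHS != RHS

No, not on the curve


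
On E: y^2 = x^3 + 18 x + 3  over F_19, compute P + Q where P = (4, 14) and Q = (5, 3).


P != Q, so use the chord formula.
s = (y2 - y1) / (x2 - x1) = (8) / (1) mod 19 = 8
x3 = s^2 - x1 - x2 mod 19 = 8^2 - 4 - 5 = 17
y3 = s (x1 - x3) - y1 mod 19 = 8 * (4 - 17) - 14 = 15

P + Q = (17, 15)


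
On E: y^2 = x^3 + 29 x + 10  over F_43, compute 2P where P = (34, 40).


Doubling: s = (3 x1^2 + a) / (2 y1)
s = (3*34^2 + 29) / (2*40) mod 43 = 12
x3 = s^2 - 2 x1 mod 43 = 12^2 - 2*34 = 33
y3 = s (x1 - x3) - y1 mod 43 = 12 * (34 - 33) - 40 = 15

2P = (33, 15)


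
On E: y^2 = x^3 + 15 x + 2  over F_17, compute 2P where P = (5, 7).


Doubling: s = (3 x1^2 + a) / (2 y1)
s = (3*5^2 + 15) / (2*7) mod 17 = 4
x3 = s^2 - 2 x1 mod 17 = 4^2 - 2*5 = 6
y3 = s (x1 - x3) - y1 mod 17 = 4 * (5 - 6) - 7 = 6

2P = (6, 6)


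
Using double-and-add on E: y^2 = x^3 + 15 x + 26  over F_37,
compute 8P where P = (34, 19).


k = 8 = 1000_2 (binary, LSB first: 0001)
Double-and-add from P = (34, 19):
  bit 0 = 0: acc unchanged = O
  bit 1 = 0: acc unchanged = O
  bit 2 = 0: acc unchanged = O
  bit 3 = 1: acc = O + (6, 31) = (6, 31)

8P = (6, 31)


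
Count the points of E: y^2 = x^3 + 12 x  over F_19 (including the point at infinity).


For each x in F_19, count y with y^2 = x^3 + 12 x + 0 mod 19:
  x = 0: RHS = 0, y in [0]  -> 1 point(s)
  x = 3: RHS = 6, y in [5, 14]  -> 2 point(s)
  x = 4: RHS = 17, y in [6, 13]  -> 2 point(s)
  x = 7: RHS = 9, y in [3, 16]  -> 2 point(s)
  x = 8: RHS = 0, y in [0]  -> 1 point(s)
  x = 9: RHS = 1, y in [1, 18]  -> 2 point(s)
  x = 11: RHS = 0, y in [0]  -> 1 point(s)
  x = 13: RHS = 16, y in [4, 15]  -> 2 point(s)
  x = 14: RHS = 5, y in [9, 10]  -> 2 point(s)
  x = 17: RHS = 6, y in [5, 14]  -> 2 point(s)
  x = 18: RHS = 6, y in [5, 14]  -> 2 point(s)
Affine points: 19. Add the point at infinity: total = 20.

#E(F_19) = 20
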